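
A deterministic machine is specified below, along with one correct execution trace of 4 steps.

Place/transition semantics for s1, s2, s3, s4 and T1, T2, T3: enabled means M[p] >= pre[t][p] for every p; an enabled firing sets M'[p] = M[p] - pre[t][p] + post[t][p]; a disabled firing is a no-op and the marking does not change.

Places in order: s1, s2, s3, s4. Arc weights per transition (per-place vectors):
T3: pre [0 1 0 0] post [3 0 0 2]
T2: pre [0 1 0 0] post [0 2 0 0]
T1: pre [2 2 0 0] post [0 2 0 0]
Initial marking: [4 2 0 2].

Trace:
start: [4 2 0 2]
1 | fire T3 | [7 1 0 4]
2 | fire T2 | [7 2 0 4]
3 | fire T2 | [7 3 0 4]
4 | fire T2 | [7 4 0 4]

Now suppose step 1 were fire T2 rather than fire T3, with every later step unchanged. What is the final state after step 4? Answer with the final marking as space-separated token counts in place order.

(re-executing from step 1 with the substitution; state before step 1: [4 2 0 2])
1 | fire T2 | [4 3 0 2]
2 | fire T2 | [4 4 0 2]
3 | fire T2 | [4 5 0 2]
4 | fire T2 | [4 6 0 2]

4 6 0 2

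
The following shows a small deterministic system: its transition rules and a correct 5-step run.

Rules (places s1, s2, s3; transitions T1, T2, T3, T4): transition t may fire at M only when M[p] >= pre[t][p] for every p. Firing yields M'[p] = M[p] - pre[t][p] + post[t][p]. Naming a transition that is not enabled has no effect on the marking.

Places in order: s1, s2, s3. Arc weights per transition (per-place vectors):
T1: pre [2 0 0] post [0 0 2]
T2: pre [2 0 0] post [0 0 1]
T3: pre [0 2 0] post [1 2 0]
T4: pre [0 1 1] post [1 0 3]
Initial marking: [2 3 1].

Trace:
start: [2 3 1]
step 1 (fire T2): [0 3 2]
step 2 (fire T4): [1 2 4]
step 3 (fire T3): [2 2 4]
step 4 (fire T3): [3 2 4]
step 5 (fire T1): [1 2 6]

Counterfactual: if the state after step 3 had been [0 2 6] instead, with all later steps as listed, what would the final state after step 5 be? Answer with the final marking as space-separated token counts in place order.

state after step 3 := [0 2 6]
step 4 (fire T3): [1 2 6]
step 5 (fire T1): [1 2 6]

1 2 6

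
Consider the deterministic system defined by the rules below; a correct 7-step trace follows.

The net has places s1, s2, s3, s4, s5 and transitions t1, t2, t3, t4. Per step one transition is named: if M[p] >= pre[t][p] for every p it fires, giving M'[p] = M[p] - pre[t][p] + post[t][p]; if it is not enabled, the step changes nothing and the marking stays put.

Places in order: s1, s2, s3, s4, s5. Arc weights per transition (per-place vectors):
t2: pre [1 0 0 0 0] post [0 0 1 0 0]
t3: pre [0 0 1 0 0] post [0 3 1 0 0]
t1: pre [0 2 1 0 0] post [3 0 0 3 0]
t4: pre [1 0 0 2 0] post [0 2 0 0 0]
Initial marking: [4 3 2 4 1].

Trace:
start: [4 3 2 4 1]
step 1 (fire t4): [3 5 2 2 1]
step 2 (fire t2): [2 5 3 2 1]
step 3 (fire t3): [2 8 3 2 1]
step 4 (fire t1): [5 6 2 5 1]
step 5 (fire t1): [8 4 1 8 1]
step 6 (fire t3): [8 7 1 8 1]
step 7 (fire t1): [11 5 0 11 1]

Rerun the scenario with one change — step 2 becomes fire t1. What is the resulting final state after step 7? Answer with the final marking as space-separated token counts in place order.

9 4 0 8 1

(re-executing from step 2 with the substitution; state before step 2: [3 5 2 2 1])
step 2 (fire t1): [6 3 1 5 1]
step 3 (fire t3): [6 6 1 5 1]
step 4 (fire t1): [9 4 0 8 1]
step 5 (fire t1): [9 4 0 8 1]
step 6 (fire t3): [9 4 0 8 1]
step 7 (fire t1): [9 4 0 8 1]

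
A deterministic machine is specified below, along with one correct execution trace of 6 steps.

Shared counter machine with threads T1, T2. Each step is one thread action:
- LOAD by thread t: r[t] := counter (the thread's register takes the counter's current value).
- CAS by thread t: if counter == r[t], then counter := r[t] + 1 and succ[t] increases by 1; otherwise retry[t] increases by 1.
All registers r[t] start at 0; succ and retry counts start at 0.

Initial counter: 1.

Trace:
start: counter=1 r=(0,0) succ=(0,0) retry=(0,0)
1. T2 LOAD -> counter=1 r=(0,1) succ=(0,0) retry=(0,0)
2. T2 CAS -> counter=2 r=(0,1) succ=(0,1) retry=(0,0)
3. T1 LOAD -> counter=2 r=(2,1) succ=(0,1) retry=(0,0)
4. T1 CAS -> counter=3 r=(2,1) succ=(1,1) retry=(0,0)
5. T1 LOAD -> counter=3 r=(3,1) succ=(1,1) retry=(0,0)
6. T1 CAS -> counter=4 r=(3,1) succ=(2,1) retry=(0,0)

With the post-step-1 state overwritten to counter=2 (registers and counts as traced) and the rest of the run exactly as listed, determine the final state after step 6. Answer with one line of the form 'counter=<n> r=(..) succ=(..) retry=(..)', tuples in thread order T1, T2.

state after step 1 := counter=2 r=(0,1) succ=(0,0) retry=(0,0)
2. T2 CAS -> counter=2 r=(0,1) succ=(0,0) retry=(0,1)
3. T1 LOAD -> counter=2 r=(2,1) succ=(0,0) retry=(0,1)
4. T1 CAS -> counter=3 r=(2,1) succ=(1,0) retry=(0,1)
5. T1 LOAD -> counter=3 r=(3,1) succ=(1,0) retry=(0,1)
6. T1 CAS -> counter=4 r=(3,1) succ=(2,0) retry=(0,1)

counter=4 r=(3,1) succ=(2,0) retry=(0,1)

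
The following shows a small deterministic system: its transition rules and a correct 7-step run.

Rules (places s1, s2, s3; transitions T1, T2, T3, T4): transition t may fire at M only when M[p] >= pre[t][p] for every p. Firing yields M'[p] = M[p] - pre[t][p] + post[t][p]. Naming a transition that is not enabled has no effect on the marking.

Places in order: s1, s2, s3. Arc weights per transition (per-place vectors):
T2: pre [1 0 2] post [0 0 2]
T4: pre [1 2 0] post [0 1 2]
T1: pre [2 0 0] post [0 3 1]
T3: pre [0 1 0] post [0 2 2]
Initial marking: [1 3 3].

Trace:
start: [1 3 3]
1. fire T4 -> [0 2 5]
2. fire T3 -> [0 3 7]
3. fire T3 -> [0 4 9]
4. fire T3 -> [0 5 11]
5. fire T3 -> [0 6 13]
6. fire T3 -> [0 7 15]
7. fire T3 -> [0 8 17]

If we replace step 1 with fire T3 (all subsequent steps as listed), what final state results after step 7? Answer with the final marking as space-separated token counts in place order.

(re-executing from step 1 with the substitution; state before step 1: [1 3 3])
1. fire T3 -> [1 4 5]
2. fire T3 -> [1 5 7]
3. fire T3 -> [1 6 9]
4. fire T3 -> [1 7 11]
5. fire T3 -> [1 8 13]
6. fire T3 -> [1 9 15]
7. fire T3 -> [1 10 17]

1 10 17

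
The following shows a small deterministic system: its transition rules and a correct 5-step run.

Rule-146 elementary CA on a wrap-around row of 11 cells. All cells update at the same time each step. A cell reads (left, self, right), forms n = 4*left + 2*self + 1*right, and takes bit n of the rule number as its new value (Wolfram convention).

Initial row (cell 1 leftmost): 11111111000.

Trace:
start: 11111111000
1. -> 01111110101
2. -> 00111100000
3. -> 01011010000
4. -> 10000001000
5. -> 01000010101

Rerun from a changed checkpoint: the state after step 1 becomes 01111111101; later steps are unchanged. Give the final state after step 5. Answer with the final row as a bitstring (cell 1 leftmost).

state after step 1 := 01111111101
2. -> 00111111000
3. -> 01011110100
4. -> 10001100010
5. -> 01010010100

01010010100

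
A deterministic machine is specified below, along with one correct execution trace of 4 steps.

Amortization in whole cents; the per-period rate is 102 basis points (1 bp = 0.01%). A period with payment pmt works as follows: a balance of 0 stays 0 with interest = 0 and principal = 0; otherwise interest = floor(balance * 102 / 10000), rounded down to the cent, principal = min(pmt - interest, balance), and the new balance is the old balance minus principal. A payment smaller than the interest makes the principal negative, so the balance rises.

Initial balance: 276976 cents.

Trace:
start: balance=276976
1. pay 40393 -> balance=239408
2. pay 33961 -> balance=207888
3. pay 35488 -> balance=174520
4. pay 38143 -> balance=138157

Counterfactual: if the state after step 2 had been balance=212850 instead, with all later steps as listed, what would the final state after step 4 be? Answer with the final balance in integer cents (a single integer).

143221

state after step 2 := balance=212850
3. pay 35488 -> balance=179533
4. pay 38143 -> balance=143221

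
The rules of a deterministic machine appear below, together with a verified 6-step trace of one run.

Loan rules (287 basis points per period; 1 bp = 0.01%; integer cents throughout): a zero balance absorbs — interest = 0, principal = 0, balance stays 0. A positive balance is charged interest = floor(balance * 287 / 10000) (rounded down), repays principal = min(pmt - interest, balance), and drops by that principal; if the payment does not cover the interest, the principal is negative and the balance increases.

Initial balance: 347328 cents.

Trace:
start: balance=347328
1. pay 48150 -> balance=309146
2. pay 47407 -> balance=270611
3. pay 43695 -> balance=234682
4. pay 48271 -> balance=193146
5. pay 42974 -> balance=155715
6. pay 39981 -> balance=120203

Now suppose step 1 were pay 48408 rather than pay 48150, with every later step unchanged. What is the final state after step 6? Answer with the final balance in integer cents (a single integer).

119905

(re-executing from step 1 with the substitution; state before step 1: balance=347328)
1. pay 48408 -> balance=308888
2. pay 47407 -> balance=270346
3. pay 43695 -> balance=234409
4. pay 48271 -> balance=192865
5. pay 42974 -> balance=155426
6. pay 39981 -> balance=119905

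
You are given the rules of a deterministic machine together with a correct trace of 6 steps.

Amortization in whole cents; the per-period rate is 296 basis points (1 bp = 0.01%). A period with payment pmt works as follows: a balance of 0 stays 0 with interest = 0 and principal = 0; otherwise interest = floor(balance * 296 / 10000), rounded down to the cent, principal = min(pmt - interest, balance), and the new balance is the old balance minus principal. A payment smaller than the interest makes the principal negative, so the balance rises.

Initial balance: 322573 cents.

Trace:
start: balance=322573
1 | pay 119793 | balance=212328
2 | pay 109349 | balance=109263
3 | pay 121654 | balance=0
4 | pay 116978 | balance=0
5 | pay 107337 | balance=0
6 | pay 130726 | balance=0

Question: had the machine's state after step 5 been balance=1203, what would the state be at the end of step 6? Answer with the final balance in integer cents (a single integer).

state after step 5 := balance=1203
6 | pay 130726 | balance=0

0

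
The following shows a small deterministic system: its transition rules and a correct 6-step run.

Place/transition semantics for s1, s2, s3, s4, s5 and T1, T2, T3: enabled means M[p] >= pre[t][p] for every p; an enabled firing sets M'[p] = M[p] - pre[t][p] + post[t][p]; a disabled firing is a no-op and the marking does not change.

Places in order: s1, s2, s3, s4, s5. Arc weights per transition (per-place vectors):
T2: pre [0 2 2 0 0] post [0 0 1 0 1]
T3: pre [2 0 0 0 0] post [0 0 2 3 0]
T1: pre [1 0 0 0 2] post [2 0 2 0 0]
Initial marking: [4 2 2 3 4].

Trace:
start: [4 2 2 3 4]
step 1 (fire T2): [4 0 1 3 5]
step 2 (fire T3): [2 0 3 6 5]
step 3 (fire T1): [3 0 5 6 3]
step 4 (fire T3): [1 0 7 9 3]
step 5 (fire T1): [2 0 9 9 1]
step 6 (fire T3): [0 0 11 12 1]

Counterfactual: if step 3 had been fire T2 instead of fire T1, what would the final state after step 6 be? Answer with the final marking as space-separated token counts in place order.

0 0 5 9 5

(re-executing from step 3 with the substitution; state before step 3: [2 0 3 6 5])
step 3 (fire T2): [2 0 3 6 5]
step 4 (fire T3): [0 0 5 9 5]
step 5 (fire T1): [0 0 5 9 5]
step 6 (fire T3): [0 0 5 9 5]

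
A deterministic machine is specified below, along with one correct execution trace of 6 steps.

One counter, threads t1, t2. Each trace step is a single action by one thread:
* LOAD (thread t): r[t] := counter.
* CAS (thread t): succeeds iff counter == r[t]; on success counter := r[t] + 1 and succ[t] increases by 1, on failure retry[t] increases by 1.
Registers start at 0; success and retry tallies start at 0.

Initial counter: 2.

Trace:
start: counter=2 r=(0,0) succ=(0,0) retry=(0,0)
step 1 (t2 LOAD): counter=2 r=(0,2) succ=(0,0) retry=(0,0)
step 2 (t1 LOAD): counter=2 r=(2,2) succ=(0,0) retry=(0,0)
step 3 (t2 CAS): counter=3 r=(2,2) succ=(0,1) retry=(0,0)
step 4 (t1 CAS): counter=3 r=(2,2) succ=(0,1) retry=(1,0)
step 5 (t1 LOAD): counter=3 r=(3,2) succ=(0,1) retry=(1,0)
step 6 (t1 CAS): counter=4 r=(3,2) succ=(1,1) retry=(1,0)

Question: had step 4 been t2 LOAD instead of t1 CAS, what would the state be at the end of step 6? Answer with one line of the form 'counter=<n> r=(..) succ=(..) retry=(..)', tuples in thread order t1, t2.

(re-executing from step 4 with the substitution; state before step 4: counter=3 r=(2,2) succ=(0,1) retry=(0,0))
step 4 (t2 LOAD): counter=3 r=(2,3) succ=(0,1) retry=(0,0)
step 5 (t1 LOAD): counter=3 r=(3,3) succ=(0,1) retry=(0,0)
step 6 (t1 CAS): counter=4 r=(3,3) succ=(1,1) retry=(0,0)

counter=4 r=(3,3) succ=(1,1) retry=(0,0)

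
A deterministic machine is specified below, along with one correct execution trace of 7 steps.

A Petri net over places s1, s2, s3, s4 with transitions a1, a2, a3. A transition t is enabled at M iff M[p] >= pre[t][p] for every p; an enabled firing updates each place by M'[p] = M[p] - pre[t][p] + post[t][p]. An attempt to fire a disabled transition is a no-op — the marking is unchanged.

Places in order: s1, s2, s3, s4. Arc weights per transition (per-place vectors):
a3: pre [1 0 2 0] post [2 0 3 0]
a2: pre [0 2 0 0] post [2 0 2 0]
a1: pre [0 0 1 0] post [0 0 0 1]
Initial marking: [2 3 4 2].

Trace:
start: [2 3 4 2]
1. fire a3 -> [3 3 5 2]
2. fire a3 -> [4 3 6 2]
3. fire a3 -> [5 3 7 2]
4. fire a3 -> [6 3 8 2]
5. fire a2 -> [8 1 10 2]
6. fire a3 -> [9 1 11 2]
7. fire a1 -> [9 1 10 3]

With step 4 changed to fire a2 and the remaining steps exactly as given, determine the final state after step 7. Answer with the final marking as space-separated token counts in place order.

(re-executing from step 4 with the substitution; state before step 4: [5 3 7 2])
4. fire a2 -> [7 1 9 2]
5. fire a2 -> [7 1 9 2]
6. fire a3 -> [8 1 10 2]
7. fire a1 -> [8 1 9 3]

8 1 9 3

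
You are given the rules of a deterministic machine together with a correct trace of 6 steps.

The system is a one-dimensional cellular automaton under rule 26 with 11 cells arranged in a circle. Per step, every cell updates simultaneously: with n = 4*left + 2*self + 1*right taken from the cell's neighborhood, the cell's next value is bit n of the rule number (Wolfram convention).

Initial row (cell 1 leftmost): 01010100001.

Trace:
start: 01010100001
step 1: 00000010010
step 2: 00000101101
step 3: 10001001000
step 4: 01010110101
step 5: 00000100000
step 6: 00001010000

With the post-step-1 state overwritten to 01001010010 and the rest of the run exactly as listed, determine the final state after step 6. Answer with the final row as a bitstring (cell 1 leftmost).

state after step 1 := 01001010010
step 2: 10110001101
step 3: 00101011001
step 4: 11000010110
step 5: 10100100100
step 6: 00011011011

00011011011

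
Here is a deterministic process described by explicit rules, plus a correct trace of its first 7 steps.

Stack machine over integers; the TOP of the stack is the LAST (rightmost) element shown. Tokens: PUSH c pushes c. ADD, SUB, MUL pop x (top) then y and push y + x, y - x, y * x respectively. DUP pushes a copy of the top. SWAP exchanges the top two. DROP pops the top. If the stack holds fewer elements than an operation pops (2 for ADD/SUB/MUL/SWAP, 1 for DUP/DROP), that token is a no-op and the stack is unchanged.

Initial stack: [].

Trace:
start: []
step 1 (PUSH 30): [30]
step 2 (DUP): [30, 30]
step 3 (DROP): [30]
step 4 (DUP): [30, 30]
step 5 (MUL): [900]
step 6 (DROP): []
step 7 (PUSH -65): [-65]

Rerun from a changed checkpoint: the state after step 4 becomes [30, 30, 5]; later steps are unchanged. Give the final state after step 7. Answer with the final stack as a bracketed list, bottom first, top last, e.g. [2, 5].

[30, -65]

state after step 4 := [30, 30, 5]
step 5 (MUL): [30, 150]
step 6 (DROP): [30]
step 7 (PUSH -65): [30, -65]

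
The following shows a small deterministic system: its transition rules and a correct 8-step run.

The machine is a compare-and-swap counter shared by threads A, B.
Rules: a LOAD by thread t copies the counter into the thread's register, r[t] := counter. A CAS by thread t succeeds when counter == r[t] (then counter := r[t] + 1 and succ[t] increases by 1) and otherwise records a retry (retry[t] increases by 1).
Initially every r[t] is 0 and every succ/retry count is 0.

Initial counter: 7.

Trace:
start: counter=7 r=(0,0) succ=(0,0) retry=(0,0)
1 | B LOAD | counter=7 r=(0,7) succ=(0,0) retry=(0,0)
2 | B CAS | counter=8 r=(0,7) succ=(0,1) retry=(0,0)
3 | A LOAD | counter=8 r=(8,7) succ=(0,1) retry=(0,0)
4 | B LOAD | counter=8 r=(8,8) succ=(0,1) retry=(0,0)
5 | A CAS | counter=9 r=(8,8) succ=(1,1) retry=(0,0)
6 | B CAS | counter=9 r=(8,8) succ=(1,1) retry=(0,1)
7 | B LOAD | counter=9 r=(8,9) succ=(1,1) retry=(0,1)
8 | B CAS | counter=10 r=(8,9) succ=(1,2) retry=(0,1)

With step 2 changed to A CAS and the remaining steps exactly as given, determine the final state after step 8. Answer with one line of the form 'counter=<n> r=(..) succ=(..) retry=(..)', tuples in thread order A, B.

(re-executing from step 2 with the substitution; state before step 2: counter=7 r=(0,7) succ=(0,0) retry=(0,0))
2 | A CAS | counter=7 r=(0,7) succ=(0,0) retry=(1,0)
3 | A LOAD | counter=7 r=(7,7) succ=(0,0) retry=(1,0)
4 | B LOAD | counter=7 r=(7,7) succ=(0,0) retry=(1,0)
5 | A CAS | counter=8 r=(7,7) succ=(1,0) retry=(1,0)
6 | B CAS | counter=8 r=(7,7) succ=(1,0) retry=(1,1)
7 | B LOAD | counter=8 r=(7,8) succ=(1,0) retry=(1,1)
8 | B CAS | counter=9 r=(7,8) succ=(1,1) retry=(1,1)

counter=9 r=(7,8) succ=(1,1) retry=(1,1)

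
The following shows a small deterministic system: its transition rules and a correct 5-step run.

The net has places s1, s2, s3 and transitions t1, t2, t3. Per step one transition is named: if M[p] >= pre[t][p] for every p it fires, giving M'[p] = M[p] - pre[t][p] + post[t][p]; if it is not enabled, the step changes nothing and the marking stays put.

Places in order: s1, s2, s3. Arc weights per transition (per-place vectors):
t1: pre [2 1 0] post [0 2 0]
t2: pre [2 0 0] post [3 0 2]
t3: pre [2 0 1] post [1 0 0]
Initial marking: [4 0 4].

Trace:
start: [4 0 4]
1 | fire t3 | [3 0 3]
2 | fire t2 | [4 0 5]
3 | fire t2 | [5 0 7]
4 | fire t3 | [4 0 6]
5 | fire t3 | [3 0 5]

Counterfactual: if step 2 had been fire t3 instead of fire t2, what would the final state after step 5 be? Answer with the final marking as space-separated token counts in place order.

(re-executing from step 2 with the substitution; state before step 2: [3 0 3])
2 | fire t3 | [2 0 2]
3 | fire t2 | [3 0 4]
4 | fire t3 | [2 0 3]
5 | fire t3 | [1 0 2]

1 0 2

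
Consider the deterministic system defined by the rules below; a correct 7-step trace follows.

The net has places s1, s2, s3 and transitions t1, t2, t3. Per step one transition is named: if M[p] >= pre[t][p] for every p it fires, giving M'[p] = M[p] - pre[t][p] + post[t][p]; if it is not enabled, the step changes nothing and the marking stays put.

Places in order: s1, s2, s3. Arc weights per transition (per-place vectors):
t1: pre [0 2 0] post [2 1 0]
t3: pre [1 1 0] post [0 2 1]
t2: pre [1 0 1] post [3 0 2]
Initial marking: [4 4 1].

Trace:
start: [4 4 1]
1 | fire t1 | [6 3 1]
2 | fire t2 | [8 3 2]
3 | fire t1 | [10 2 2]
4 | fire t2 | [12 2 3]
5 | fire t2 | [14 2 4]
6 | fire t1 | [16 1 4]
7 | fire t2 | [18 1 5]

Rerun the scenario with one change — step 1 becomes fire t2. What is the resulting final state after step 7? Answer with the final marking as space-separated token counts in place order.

18 2 6

(re-executing from step 1 with the substitution; state before step 1: [4 4 1])
1 | fire t2 | [6 4 2]
2 | fire t2 | [8 4 3]
3 | fire t1 | [10 3 3]
4 | fire t2 | [12 3 4]
5 | fire t2 | [14 3 5]
6 | fire t1 | [16 2 5]
7 | fire t2 | [18 2 6]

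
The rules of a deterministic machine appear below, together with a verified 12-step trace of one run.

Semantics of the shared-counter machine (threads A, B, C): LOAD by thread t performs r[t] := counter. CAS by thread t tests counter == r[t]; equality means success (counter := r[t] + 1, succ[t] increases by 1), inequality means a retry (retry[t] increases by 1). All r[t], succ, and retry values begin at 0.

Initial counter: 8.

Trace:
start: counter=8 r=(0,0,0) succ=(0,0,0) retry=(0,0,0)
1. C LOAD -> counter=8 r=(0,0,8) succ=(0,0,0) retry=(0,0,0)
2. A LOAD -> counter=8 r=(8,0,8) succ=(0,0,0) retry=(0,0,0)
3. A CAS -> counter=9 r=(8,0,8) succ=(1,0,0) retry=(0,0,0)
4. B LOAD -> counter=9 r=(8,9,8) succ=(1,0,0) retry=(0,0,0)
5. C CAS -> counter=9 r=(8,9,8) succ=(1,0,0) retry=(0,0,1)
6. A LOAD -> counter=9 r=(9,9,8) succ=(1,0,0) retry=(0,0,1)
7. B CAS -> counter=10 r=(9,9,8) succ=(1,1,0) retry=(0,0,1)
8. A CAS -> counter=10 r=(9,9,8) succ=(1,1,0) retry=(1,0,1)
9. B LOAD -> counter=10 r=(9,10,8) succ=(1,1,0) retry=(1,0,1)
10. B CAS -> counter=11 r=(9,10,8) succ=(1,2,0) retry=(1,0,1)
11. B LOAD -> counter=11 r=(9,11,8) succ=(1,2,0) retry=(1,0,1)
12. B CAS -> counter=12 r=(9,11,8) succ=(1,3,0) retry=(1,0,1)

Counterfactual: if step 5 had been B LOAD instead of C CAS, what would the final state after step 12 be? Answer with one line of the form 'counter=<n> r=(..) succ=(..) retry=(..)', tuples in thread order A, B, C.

counter=12 r=(9,11,8) succ=(1,3,0) retry=(1,0,0)

(re-executing from step 5 with the substitution; state before step 5: counter=9 r=(8,9,8) succ=(1,0,0) retry=(0,0,0))
5. B LOAD -> counter=9 r=(8,9,8) succ=(1,0,0) retry=(0,0,0)
6. A LOAD -> counter=9 r=(9,9,8) succ=(1,0,0) retry=(0,0,0)
7. B CAS -> counter=10 r=(9,9,8) succ=(1,1,0) retry=(0,0,0)
8. A CAS -> counter=10 r=(9,9,8) succ=(1,1,0) retry=(1,0,0)
9. B LOAD -> counter=10 r=(9,10,8) succ=(1,1,0) retry=(1,0,0)
10. B CAS -> counter=11 r=(9,10,8) succ=(1,2,0) retry=(1,0,0)
11. B LOAD -> counter=11 r=(9,11,8) succ=(1,2,0) retry=(1,0,0)
12. B CAS -> counter=12 r=(9,11,8) succ=(1,3,0) retry=(1,0,0)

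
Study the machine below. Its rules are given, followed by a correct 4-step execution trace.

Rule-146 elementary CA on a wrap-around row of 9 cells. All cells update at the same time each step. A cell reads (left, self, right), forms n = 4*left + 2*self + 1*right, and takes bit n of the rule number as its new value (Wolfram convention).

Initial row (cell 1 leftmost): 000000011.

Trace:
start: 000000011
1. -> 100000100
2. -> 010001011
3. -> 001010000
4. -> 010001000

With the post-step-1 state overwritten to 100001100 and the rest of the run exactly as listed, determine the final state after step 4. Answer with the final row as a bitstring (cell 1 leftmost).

010000010

state after step 1 := 100001100
2. -> 010010011
3. -> 001101100
4. -> 010000010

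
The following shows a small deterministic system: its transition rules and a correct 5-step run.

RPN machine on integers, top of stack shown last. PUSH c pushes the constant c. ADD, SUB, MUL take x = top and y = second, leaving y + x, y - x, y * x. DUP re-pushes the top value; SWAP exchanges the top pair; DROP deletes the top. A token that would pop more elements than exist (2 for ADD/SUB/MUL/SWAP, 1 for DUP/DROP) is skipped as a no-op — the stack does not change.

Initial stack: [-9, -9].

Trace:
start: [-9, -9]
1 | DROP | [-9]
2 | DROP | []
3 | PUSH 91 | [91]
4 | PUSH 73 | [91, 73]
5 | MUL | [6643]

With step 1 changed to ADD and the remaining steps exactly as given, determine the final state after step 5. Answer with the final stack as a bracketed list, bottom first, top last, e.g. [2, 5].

[6643]

(re-executing from step 1 with the substitution; state before step 1: [-9, -9])
1 | ADD | [-18]
2 | DROP | []
3 | PUSH 91 | [91]
4 | PUSH 73 | [91, 73]
5 | MUL | [6643]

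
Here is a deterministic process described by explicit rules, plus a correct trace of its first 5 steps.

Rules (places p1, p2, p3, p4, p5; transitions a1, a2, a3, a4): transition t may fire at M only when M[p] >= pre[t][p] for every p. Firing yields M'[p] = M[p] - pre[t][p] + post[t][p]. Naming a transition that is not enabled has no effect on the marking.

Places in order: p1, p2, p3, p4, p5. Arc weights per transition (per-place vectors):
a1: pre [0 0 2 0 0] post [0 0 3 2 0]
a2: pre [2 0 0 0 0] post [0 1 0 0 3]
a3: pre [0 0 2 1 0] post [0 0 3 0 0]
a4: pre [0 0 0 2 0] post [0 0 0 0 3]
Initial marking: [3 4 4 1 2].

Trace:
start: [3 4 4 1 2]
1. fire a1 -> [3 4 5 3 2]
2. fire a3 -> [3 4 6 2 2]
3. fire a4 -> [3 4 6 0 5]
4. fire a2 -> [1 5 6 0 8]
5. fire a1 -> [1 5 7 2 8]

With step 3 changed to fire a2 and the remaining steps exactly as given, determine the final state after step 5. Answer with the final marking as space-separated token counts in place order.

(re-executing from step 3 with the substitution; state before step 3: [3 4 6 2 2])
3. fire a2 -> [1 5 6 2 5]
4. fire a2 -> [1 5 6 2 5]
5. fire a1 -> [1 5 7 4 5]

1 5 7 4 5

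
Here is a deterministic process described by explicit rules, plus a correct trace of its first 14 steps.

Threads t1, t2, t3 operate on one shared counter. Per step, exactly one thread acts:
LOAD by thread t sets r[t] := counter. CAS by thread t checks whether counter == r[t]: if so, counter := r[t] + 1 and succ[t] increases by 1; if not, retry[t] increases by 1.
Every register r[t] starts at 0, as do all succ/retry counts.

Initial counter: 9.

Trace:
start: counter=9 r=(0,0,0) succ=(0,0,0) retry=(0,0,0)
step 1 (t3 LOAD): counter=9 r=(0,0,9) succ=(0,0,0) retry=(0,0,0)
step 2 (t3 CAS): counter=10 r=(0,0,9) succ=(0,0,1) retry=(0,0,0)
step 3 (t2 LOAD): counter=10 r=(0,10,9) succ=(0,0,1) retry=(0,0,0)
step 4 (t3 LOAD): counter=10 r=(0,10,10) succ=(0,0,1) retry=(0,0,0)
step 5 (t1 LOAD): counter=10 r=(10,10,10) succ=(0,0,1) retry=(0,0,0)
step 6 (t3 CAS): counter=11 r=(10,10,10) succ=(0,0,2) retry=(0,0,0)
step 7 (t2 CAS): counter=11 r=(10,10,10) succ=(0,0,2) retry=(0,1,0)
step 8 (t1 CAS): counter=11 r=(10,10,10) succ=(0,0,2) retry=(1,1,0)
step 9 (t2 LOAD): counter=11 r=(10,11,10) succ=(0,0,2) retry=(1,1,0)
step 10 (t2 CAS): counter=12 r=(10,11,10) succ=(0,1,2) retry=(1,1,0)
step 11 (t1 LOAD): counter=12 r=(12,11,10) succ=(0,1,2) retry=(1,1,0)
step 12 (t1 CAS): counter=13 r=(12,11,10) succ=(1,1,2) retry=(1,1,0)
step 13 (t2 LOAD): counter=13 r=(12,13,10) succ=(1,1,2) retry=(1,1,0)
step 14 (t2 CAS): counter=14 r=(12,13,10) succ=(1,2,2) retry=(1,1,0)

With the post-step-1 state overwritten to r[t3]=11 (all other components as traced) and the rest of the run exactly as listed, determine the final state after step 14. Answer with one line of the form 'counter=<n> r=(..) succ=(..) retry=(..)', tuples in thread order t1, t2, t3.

state after step 1 := counter=9 r=(0,0,11) succ=(0,0,0) retry=(0,0,0)
step 2 (t3 CAS): counter=9 r=(0,0,11) succ=(0,0,0) retry=(0,0,1)
step 3 (t2 LOAD): counter=9 r=(0,9,11) succ=(0,0,0) retry=(0,0,1)
step 4 (t3 LOAD): counter=9 r=(0,9,9) succ=(0,0,0) retry=(0,0,1)
step 5 (t1 LOAD): counter=9 r=(9,9,9) succ=(0,0,0) retry=(0,0,1)
step 6 (t3 CAS): counter=10 r=(9,9,9) succ=(0,0,1) retry=(0,0,1)
step 7 (t2 CAS): counter=10 r=(9,9,9) succ=(0,0,1) retry=(0,1,1)
step 8 (t1 CAS): counter=10 r=(9,9,9) succ=(0,0,1) retry=(1,1,1)
step 9 (t2 LOAD): counter=10 r=(9,10,9) succ=(0,0,1) retry=(1,1,1)
step 10 (t2 CAS): counter=11 r=(9,10,9) succ=(0,1,1) retry=(1,1,1)
step 11 (t1 LOAD): counter=11 r=(11,10,9) succ=(0,1,1) retry=(1,1,1)
step 12 (t1 CAS): counter=12 r=(11,10,9) succ=(1,1,1) retry=(1,1,1)
step 13 (t2 LOAD): counter=12 r=(11,12,9) succ=(1,1,1) retry=(1,1,1)
step 14 (t2 CAS): counter=13 r=(11,12,9) succ=(1,2,1) retry=(1,1,1)

counter=13 r=(11,12,9) succ=(1,2,1) retry=(1,1,1)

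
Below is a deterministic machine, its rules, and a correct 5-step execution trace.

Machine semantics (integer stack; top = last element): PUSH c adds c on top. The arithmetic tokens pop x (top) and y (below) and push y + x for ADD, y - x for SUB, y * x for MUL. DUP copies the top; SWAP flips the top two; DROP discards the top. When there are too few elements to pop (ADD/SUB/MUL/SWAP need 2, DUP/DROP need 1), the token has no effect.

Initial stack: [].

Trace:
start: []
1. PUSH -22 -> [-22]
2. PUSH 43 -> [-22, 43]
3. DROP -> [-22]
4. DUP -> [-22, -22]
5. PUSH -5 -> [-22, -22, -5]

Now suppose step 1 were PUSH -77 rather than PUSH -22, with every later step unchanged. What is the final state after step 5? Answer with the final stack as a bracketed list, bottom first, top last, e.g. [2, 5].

(re-executing from step 1 with the substitution; state before step 1: [])
1. PUSH -77 -> [-77]
2. PUSH 43 -> [-77, 43]
3. DROP -> [-77]
4. DUP -> [-77, -77]
5. PUSH -5 -> [-77, -77, -5]

[-77, -77, -5]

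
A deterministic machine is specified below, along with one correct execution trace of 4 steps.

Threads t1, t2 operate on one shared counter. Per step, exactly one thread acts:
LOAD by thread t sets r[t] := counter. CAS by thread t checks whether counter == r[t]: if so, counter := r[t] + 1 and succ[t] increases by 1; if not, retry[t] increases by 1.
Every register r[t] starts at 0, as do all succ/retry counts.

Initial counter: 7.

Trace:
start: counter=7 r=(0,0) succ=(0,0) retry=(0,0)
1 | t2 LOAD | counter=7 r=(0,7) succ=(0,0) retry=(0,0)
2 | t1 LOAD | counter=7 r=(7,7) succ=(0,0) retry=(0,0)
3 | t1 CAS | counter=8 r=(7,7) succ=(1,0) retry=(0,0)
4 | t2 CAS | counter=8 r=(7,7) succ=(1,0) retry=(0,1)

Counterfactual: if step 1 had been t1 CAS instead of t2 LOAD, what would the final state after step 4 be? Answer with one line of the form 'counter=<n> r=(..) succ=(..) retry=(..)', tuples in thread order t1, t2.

counter=8 r=(7,0) succ=(1,0) retry=(1,1)

(re-executing from step 1 with the substitution; state before step 1: counter=7 r=(0,0) succ=(0,0) retry=(0,0))
1 | t1 CAS | counter=7 r=(0,0) succ=(0,0) retry=(1,0)
2 | t1 LOAD | counter=7 r=(7,0) succ=(0,0) retry=(1,0)
3 | t1 CAS | counter=8 r=(7,0) succ=(1,0) retry=(1,0)
4 | t2 CAS | counter=8 r=(7,0) succ=(1,0) retry=(1,1)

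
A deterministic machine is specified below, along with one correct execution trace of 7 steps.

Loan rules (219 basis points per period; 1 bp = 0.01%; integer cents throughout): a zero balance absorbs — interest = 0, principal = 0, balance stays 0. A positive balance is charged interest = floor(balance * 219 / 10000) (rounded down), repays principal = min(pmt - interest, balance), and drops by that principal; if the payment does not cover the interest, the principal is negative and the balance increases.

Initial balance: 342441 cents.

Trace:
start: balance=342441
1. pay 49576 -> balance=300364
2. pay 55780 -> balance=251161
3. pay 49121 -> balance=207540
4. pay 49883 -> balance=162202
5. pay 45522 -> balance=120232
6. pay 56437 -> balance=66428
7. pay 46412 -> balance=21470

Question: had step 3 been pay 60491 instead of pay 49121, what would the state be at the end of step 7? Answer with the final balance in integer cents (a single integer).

(re-executing from step 3 with the substitution; state before step 3: balance=251161)
3. pay 60491 -> balance=196170
4. pay 49883 -> balance=150583
5. pay 45522 -> balance=108358
6. pay 56437 -> balance=54294
7. pay 46412 -> balance=9071

9071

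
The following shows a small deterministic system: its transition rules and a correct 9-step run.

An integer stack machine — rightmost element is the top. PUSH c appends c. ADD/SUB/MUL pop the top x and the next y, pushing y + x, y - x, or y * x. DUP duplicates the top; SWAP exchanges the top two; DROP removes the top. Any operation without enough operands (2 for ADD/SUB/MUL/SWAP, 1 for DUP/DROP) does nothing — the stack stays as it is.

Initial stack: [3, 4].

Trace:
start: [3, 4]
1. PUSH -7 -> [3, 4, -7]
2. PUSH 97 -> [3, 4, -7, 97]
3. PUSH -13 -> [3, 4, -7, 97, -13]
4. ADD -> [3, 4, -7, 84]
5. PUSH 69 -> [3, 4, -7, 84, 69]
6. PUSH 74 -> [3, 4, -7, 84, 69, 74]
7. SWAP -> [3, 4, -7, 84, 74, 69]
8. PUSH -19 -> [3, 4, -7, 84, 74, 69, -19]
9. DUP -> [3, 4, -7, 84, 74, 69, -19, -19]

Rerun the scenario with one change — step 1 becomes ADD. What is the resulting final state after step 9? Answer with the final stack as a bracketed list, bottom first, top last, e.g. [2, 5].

[7, 84, 74, 69, -19, -19]

(re-executing from step 1 with the substitution; state before step 1: [3, 4])
1. ADD -> [7]
2. PUSH 97 -> [7, 97]
3. PUSH -13 -> [7, 97, -13]
4. ADD -> [7, 84]
5. PUSH 69 -> [7, 84, 69]
6. PUSH 74 -> [7, 84, 69, 74]
7. SWAP -> [7, 84, 74, 69]
8. PUSH -19 -> [7, 84, 74, 69, -19]
9. DUP -> [7, 84, 74, 69, -19, -19]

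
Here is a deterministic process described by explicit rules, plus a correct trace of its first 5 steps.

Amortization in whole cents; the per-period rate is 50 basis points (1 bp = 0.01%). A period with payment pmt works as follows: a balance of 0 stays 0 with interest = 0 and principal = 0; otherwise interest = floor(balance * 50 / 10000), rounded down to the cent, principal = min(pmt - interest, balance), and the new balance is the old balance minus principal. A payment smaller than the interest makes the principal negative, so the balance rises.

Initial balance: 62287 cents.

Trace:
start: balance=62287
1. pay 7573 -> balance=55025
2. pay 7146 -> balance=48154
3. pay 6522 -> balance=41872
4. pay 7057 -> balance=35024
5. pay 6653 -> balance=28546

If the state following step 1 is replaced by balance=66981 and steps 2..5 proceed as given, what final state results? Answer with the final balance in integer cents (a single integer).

40741

state after step 1 := balance=66981
2. pay 7146 -> balance=60169
3. pay 6522 -> balance=53947
4. pay 7057 -> balance=47159
5. pay 6653 -> balance=40741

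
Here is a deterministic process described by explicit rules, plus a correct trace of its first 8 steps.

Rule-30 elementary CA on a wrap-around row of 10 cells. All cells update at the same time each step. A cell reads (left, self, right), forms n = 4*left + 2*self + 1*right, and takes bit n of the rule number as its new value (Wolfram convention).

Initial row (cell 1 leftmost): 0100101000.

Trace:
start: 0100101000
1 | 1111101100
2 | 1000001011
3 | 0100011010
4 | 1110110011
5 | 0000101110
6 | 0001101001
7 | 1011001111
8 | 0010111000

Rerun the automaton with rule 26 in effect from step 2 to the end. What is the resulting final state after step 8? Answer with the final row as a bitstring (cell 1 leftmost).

(re-executing steps 2..8 under rule 26; state before step 2: 1111101100)
2 | 1000001011
3 | 0100010010
4 | 1010101101
5 | 0000001001
6 | 1000010110
7 | 0100100100
8 | 1011011010

1011011010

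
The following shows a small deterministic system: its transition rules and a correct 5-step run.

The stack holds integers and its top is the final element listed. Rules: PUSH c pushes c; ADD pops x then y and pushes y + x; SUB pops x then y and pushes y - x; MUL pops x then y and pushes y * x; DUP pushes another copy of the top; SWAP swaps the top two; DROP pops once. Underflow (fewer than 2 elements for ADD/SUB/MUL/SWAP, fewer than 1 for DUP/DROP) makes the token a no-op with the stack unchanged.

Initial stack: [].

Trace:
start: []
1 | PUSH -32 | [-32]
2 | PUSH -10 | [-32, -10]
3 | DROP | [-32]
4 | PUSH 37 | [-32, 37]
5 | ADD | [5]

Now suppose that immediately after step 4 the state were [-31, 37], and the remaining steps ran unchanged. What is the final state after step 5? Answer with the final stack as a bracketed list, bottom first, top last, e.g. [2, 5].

state after step 4 := [-31, 37]
5 | ADD | [6]

[6]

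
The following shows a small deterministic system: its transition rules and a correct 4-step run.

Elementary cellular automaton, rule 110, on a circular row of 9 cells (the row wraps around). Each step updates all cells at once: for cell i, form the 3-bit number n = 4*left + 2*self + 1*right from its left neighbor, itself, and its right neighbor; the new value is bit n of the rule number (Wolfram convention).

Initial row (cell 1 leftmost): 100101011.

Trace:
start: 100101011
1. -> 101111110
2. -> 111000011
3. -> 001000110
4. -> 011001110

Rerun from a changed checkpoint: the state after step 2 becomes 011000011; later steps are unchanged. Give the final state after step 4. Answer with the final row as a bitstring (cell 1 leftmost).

state after step 2 := 011000011
3. -> 111000111
4. -> 001001100

001001100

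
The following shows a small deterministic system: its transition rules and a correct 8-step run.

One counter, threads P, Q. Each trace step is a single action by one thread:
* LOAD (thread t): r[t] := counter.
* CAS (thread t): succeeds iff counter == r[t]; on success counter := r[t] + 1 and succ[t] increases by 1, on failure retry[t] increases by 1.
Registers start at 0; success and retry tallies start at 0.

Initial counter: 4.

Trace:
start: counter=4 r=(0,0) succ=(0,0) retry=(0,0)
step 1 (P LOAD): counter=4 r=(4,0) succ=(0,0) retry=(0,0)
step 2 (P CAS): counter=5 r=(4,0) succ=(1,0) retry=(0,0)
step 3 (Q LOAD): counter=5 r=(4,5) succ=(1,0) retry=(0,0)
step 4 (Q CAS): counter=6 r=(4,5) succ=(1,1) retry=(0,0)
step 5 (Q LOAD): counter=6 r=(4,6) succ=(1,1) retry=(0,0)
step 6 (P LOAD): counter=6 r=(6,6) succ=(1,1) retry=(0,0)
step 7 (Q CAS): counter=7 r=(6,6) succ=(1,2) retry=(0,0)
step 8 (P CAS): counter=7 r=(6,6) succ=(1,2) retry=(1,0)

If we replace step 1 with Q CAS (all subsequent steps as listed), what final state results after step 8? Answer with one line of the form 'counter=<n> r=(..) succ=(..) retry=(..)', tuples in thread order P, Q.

counter=6 r=(5,5) succ=(0,2) retry=(2,1)

(re-executing from step 1 with the substitution; state before step 1: counter=4 r=(0,0) succ=(0,0) retry=(0,0))
step 1 (Q CAS): counter=4 r=(0,0) succ=(0,0) retry=(0,1)
step 2 (P CAS): counter=4 r=(0,0) succ=(0,0) retry=(1,1)
step 3 (Q LOAD): counter=4 r=(0,4) succ=(0,0) retry=(1,1)
step 4 (Q CAS): counter=5 r=(0,4) succ=(0,1) retry=(1,1)
step 5 (Q LOAD): counter=5 r=(0,5) succ=(0,1) retry=(1,1)
step 6 (P LOAD): counter=5 r=(5,5) succ=(0,1) retry=(1,1)
step 7 (Q CAS): counter=6 r=(5,5) succ=(0,2) retry=(1,1)
step 8 (P CAS): counter=6 r=(5,5) succ=(0,2) retry=(2,1)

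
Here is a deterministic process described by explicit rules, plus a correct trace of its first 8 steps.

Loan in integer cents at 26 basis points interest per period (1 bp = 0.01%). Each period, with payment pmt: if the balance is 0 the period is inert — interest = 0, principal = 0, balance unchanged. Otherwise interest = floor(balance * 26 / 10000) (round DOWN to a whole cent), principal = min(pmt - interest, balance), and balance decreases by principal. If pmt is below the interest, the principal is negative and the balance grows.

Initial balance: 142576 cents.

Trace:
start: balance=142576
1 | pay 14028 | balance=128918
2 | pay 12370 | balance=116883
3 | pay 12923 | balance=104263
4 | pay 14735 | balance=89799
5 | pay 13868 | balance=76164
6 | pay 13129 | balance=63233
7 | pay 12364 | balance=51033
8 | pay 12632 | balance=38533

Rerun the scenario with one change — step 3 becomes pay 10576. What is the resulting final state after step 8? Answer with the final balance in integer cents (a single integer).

(re-executing from step 3 with the substitution; state before step 3: balance=116883)
3 | pay 10576 | balance=106610
4 | pay 14735 | balance=92152
5 | pay 13868 | balance=78523
6 | pay 13129 | balance=65598
7 | pay 12364 | balance=53404
8 | pay 12632 | balance=40910

40910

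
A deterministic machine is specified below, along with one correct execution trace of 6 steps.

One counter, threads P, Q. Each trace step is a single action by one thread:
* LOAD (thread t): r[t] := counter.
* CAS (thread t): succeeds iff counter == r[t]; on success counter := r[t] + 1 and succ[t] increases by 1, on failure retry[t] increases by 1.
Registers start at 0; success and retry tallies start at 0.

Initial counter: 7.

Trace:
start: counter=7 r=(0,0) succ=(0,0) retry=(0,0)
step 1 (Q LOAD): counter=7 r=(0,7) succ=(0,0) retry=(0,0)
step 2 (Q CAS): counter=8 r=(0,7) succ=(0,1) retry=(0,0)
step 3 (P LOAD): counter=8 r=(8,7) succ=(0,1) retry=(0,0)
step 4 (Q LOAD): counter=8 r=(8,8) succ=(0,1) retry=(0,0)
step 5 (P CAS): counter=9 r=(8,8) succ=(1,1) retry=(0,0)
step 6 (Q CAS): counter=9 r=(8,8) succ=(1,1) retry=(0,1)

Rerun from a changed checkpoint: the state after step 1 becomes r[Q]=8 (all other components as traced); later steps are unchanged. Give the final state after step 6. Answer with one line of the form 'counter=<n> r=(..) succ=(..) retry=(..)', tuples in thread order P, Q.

state after step 1 := counter=7 r=(0,8) succ=(0,0) retry=(0,0)
step 2 (Q CAS): counter=7 r=(0,8) succ=(0,0) retry=(0,1)
step 3 (P LOAD): counter=7 r=(7,8) succ=(0,0) retry=(0,1)
step 4 (Q LOAD): counter=7 r=(7,7) succ=(0,0) retry=(0,1)
step 5 (P CAS): counter=8 r=(7,7) succ=(1,0) retry=(0,1)
step 6 (Q CAS): counter=8 r=(7,7) succ=(1,0) retry=(0,2)

counter=8 r=(7,7) succ=(1,0) retry=(0,2)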